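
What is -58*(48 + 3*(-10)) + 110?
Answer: -934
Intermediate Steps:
-58*(48 + 3*(-10)) + 110 = -58*(48 - 30) + 110 = -58*18 + 110 = -1044 + 110 = -934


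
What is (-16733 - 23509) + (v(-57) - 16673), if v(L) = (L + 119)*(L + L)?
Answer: -63983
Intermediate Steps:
v(L) = 2*L*(119 + L) (v(L) = (119 + L)*(2*L) = 2*L*(119 + L))
(-16733 - 23509) + (v(-57) - 16673) = (-16733 - 23509) + (2*(-57)*(119 - 57) - 16673) = -40242 + (2*(-57)*62 - 16673) = -40242 + (-7068 - 16673) = -40242 - 23741 = -63983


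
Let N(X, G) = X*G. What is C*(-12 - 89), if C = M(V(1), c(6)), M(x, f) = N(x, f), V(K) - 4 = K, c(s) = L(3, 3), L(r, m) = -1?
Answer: 505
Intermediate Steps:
N(X, G) = G*X
c(s) = -1
V(K) = 4 + K
M(x, f) = f*x
C = -5 (C = -(4 + 1) = -1*5 = -5)
C*(-12 - 89) = -5*(-12 - 89) = -5*(-101) = 505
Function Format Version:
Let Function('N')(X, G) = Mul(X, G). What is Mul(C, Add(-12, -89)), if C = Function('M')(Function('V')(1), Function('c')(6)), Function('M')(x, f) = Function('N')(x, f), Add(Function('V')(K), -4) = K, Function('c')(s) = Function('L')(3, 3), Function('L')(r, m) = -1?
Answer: 505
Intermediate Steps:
Function('N')(X, G) = Mul(G, X)
Function('c')(s) = -1
Function('V')(K) = Add(4, K)
Function('M')(x, f) = Mul(f, x)
C = -5 (C = Mul(-1, Add(4, 1)) = Mul(-1, 5) = -5)
Mul(C, Add(-12, -89)) = Mul(-5, Add(-12, -89)) = Mul(-5, -101) = 505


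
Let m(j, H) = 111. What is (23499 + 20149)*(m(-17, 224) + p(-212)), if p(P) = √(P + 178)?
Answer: 4844928 + 43648*I*√34 ≈ 4.8449e+6 + 2.5451e+5*I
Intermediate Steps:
p(P) = √(178 + P)
(23499 + 20149)*(m(-17, 224) + p(-212)) = (23499 + 20149)*(111 + √(178 - 212)) = 43648*(111 + √(-34)) = 43648*(111 + I*√34) = 4844928 + 43648*I*√34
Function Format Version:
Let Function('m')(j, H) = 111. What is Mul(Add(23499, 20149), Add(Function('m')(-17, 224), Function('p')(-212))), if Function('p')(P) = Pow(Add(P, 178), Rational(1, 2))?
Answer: Add(4844928, Mul(43648, I, Pow(34, Rational(1, 2)))) ≈ Add(4.8449e+6, Mul(2.5451e+5, I))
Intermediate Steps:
Function('p')(P) = Pow(Add(178, P), Rational(1, 2))
Mul(Add(23499, 20149), Add(Function('m')(-17, 224), Function('p')(-212))) = Mul(Add(23499, 20149), Add(111, Pow(Add(178, -212), Rational(1, 2)))) = Mul(43648, Add(111, Pow(-34, Rational(1, 2)))) = Mul(43648, Add(111, Mul(I, Pow(34, Rational(1, 2))))) = Add(4844928, Mul(43648, I, Pow(34, Rational(1, 2))))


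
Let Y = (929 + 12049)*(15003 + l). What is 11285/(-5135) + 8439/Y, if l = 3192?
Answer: -177649124539/80836782390 ≈ -2.1976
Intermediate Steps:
Y = 236134710 (Y = (929 + 12049)*(15003 + 3192) = 12978*18195 = 236134710)
11285/(-5135) + 8439/Y = 11285/(-5135) + 8439/236134710 = 11285*(-1/5135) + 8439*(1/236134710) = -2257/1027 + 2813/78711570 = -177649124539/80836782390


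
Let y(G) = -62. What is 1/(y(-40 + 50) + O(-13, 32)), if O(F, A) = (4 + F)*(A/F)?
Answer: -13/518 ≈ -0.025097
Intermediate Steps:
O(F, A) = A*(4 + F)/F
1/(y(-40 + 50) + O(-13, 32)) = 1/(-62 + 32*(4 - 13)/(-13)) = 1/(-62 + 32*(-1/13)*(-9)) = 1/(-62 + 288/13) = 1/(-518/13) = -13/518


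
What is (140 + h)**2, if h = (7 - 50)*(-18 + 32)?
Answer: 213444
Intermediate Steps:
h = -602 (h = -43*14 = -602)
(140 + h)**2 = (140 - 602)**2 = (-462)**2 = 213444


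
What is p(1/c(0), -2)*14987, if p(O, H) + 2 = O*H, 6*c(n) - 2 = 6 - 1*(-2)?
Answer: -239792/5 ≈ -47958.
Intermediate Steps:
c(n) = 5/3 (c(n) = ⅓ + (6 - 1*(-2))/6 = ⅓ + (6 + 2)/6 = ⅓ + (⅙)*8 = ⅓ + 4/3 = 5/3)
p(O, H) = -2 + H*O (p(O, H) = -2 + O*H = -2 + H*O)
p(1/c(0), -2)*14987 = (-2 - 2/5/3)*14987 = (-2 - 2*⅗)*14987 = (-2 - 6/5)*14987 = -16/5*14987 = -239792/5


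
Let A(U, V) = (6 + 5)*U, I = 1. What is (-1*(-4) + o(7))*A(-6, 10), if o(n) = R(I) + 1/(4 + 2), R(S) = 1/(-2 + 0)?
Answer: -242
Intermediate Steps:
R(S) = -½ (R(S) = 1/(-2) = -½)
A(U, V) = 11*U
o(n) = -⅓ (o(n) = -½ + 1/(4 + 2) = -½ + 1/6 = -½ + ⅙ = -⅓)
(-1*(-4) + o(7))*A(-6, 10) = (-1*(-4) - ⅓)*(11*(-6)) = (4 - ⅓)*(-66) = (11/3)*(-66) = -242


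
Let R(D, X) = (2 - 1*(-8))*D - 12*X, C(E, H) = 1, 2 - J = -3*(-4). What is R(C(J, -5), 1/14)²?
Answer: 4096/49 ≈ 83.592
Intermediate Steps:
J = -10 (J = 2 - (-3)*(-4) = 2 - 1*12 = 2 - 12 = -10)
R(D, X) = -12*X + 10*D (R(D, X) = (2 + 8)*D - 12*X = 10*D - 12*X = -12*X + 10*D)
R(C(J, -5), 1/14)² = (-12/14 + 10*1)² = (-12*1/14 + 10)² = (-6/7 + 10)² = (64/7)² = 4096/49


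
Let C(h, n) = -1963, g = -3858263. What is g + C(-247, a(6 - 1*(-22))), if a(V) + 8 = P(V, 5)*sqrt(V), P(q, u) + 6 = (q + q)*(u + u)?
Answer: -3860226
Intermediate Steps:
P(q, u) = -6 + 4*q*u (P(q, u) = -6 + (q + q)*(u + u) = -6 + (2*q)*(2*u) = -6 + 4*q*u)
a(V) = -8 + sqrt(V)*(-6 + 20*V) (a(V) = -8 + (-6 + 4*V*5)*sqrt(V) = -8 + (-6 + 20*V)*sqrt(V) = -8 + sqrt(V)*(-6 + 20*V))
g + C(-247, a(6 - 1*(-22))) = -3858263 - 1963 = -3860226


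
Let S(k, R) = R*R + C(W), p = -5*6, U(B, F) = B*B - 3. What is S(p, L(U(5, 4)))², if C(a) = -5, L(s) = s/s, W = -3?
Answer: 16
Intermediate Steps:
U(B, F) = -3 + B² (U(B, F) = B² - 3 = -3 + B²)
L(s) = 1
p = -30
S(k, R) = -5 + R² (S(k, R) = R*R - 5 = R² - 5 = -5 + R²)
S(p, L(U(5, 4)))² = (-5 + 1²)² = (-5 + 1)² = (-4)² = 16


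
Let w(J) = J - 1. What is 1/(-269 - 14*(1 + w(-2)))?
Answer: -1/241 ≈ -0.0041494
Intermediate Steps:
w(J) = -1 + J
1/(-269 - 14*(1 + w(-2))) = 1/(-269 - 14*(1 + (-1 - 2))) = 1/(-269 - 14*(1 - 3)) = 1/(-269 - 14*(-2)) = 1/(-269 + 28) = 1/(-241) = -1/241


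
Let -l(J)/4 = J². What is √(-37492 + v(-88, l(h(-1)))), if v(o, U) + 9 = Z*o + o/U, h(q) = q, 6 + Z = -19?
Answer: I*√35279 ≈ 187.83*I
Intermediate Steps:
Z = -25 (Z = -6 - 19 = -25)
l(J) = -4*J²
v(o, U) = -9 - 25*o + o/U (v(o, U) = -9 + (-25*o + o/U) = -9 - 25*o + o/U)
√(-37492 + v(-88, l(h(-1)))) = √(-37492 + (-9 - 25*(-88) - 88/((-4*(-1)²)))) = √(-37492 + (-9 + 2200 - 88/((-4*1)))) = √(-37492 + (-9 + 2200 - 88/(-4))) = √(-37492 + (-9 + 2200 - 88*(-¼))) = √(-37492 + (-9 + 2200 + 22)) = √(-37492 + 2213) = √(-35279) = I*√35279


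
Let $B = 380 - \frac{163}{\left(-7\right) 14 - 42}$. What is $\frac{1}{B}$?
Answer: $\frac{140}{53363} \approx 0.0026235$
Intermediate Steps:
$B = \frac{53363}{140}$ ($B = 380 - \frac{163}{-98 - 42} = 380 - \frac{163}{-140} = 380 - - \frac{163}{140} = 380 + \frac{163}{140} = \frac{53363}{140} \approx 381.16$)
$\frac{1}{B} = \frac{1}{\frac{53363}{140}} = \frac{140}{53363}$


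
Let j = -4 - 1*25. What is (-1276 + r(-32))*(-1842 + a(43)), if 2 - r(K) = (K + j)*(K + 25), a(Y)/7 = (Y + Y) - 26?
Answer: 2418822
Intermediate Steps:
j = -29 (j = -4 - 25 = -29)
a(Y) = -182 + 14*Y (a(Y) = 7*((Y + Y) - 26) = 7*(2*Y - 26) = 7*(-26 + 2*Y) = -182 + 14*Y)
r(K) = 2 - (-29 + K)*(25 + K) (r(K) = 2 - (K - 29)*(K + 25) = 2 - (-29 + K)*(25 + K))
(-1276 + r(-32))*(-1842 + a(43)) = (-1276 + (727 - 1*(-32)² + 4*(-32)))*(-1842 + (-182 + 14*43)) = (-1276 + (727 - 1*1024 - 128))*(-1842 + (-182 + 602)) = (-1276 + (727 - 1024 - 128))*(-1842 + 420) = (-1276 - 425)*(-1422) = -1701*(-1422) = 2418822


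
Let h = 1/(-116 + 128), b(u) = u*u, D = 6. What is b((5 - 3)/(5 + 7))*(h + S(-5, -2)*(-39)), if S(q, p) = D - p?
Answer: -3743/432 ≈ -8.6644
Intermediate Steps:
S(q, p) = 6 - p
b(u) = u²
h = 1/12 ≈ 0.083333
b((5 - 3)/(5 + 7))*(h + S(-5, -2)*(-39)) = ((5 - 3)/(5 + 7))²*(1/12 + (6 - 1*(-2))*(-39)) = (2/12)²*(1/12 + (6 + 2)*(-39)) = (2*(1/12))²*(1/12 + 8*(-39)) = (⅙)²*(1/12 - 312) = (1/36)*(-3743/12) = -3743/432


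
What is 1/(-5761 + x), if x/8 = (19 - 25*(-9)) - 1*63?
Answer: -1/4313 ≈ -0.00023186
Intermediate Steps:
x = 1448 (x = 8*((19 - 25*(-9)) - 1*63) = 8*((19 + 225) - 63) = 8*(244 - 63) = 8*181 = 1448)
1/(-5761 + x) = 1/(-5761 + 1448) = 1/(-4313) = -1/4313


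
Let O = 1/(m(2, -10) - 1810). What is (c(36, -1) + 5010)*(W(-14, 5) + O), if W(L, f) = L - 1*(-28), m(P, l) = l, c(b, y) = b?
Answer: 64283517/910 ≈ 70641.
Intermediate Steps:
W(L, f) = 28 + L (W(L, f) = L + 28 = 28 + L)
O = -1/1820 (O = 1/(-10 - 1810) = 1/(-1820) = -1/1820 ≈ -0.00054945)
(c(36, -1) + 5010)*(W(-14, 5) + O) = (36 + 5010)*((28 - 14) - 1/1820) = 5046*(14 - 1/1820) = 5046*(25479/1820) = 64283517/910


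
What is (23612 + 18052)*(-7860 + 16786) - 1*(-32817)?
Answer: 371925681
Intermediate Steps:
(23612 + 18052)*(-7860 + 16786) - 1*(-32817) = 41664*8926 + 32817 = 371892864 + 32817 = 371925681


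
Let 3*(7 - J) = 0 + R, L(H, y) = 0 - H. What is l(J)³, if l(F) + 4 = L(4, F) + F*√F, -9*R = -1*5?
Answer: -53195264/6561 + 3683179520*√138/4782969 ≈ 938.37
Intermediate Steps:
L(H, y) = -H
R = 5/9 (R = -(-1)*5/9 = -⅑*(-5) = 5/9 ≈ 0.55556)
J = 184/27 (J = 7 - (0 + 5/9)/3 = 7 - ⅓*5/9 = 7 - 5/27 = 184/27 ≈ 6.8148)
l(F) = -8 + F^(3/2) (l(F) = -4 + (-1*4 + F*√F) = -4 + (-4 + F^(3/2)) = -8 + F^(3/2))
l(J)³ = (-8 + (184/27)^(3/2))³ = (-8 + 368*√138/243)³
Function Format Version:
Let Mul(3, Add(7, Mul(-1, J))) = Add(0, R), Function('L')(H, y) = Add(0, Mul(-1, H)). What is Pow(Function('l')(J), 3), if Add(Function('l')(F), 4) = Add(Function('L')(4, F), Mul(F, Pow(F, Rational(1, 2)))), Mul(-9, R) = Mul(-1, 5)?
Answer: Add(Rational(-53195264, 6561), Mul(Rational(3683179520, 4782969), Pow(138, Rational(1, 2)))) ≈ 938.37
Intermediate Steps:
Function('L')(H, y) = Mul(-1, H)
R = Rational(5, 9) (R = Mul(Rational(-1, 9), Mul(-1, 5)) = Mul(Rational(-1, 9), -5) = Rational(5, 9) ≈ 0.55556)
J = Rational(184, 27) (J = Add(7, Mul(Rational(-1, 3), Add(0, Rational(5, 9)))) = Add(7, Mul(Rational(-1, 3), Rational(5, 9))) = Add(7, Rational(-5, 27)) = Rational(184, 27) ≈ 6.8148)
Function('l')(F) = Add(-8, Pow(F, Rational(3, 2))) (Function('l')(F) = Add(-4, Add(Mul(-1, 4), Mul(F, Pow(F, Rational(1, 2))))) = Add(-4, Add(-4, Pow(F, Rational(3, 2)))) = Add(-8, Pow(F, Rational(3, 2))))
Pow(Function('l')(J), 3) = Pow(Add(-8, Pow(Rational(184, 27), Rational(3, 2))), 3) = Pow(Add(-8, Mul(Rational(368, 243), Pow(138, Rational(1, 2)))), 3)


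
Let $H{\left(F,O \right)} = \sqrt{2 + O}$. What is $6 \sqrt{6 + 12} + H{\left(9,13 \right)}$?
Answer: $\sqrt{15} + 18 \sqrt{2} \approx 29.329$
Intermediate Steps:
$6 \sqrt{6 + 12} + H{\left(9,13 \right)} = 6 \sqrt{6 + 12} + \sqrt{2 + 13} = 6 \sqrt{18} + \sqrt{15} = 6 \cdot 3 \sqrt{2} + \sqrt{15} = 18 \sqrt{2} + \sqrt{15} = \sqrt{15} + 18 \sqrt{2}$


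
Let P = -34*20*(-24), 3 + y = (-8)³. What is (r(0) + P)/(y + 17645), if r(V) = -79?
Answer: 16241/17130 ≈ 0.94810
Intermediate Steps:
y = -515 (y = -3 + (-8)³ = -3 - 512 = -515)
P = 16320 (P = -680*(-24) = 16320)
(r(0) + P)/(y + 17645) = (-79 + 16320)/(-515 + 17645) = 16241/17130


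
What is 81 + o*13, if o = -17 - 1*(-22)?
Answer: 146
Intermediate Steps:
o = 5 (o = -17 + 22 = 5)
81 + o*13 = 81 + 5*13 = 81 + 65 = 146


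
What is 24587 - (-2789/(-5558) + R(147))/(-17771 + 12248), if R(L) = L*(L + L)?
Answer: 754983265991/30696834 ≈ 24595.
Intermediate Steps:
R(L) = 2*L² (R(L) = L*(2*L) = 2*L²)
24587 - (-2789/(-5558) + R(147))/(-17771 + 12248) = 24587 - (-2789/(-5558) + 2*147²)/(-17771 + 12248) = 24587 - (-2789*(-1/5558) + 2*21609)/(-5523) = 24587 - (2789/5558 + 43218)*(-1)/5523 = 24587 - 240208433*(-1)/(5558*5523) = 24587 - 1*(-240208433/30696834) = 24587 + 240208433/30696834 = 754983265991/30696834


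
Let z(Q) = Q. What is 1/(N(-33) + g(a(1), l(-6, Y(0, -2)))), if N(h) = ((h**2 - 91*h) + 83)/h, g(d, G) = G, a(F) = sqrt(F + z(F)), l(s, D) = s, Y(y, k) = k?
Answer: -33/4373 ≈ -0.0075463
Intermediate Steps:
a(F) = sqrt(2)*sqrt(F) (a(F) = sqrt(F + F) = sqrt(2*F) = sqrt(2)*sqrt(F))
N(h) = (83 + h**2 - 91*h)/h
1/(N(-33) + g(a(1), l(-6, Y(0, -2)))) = 1/((-91 - 33 + 83/(-33)) - 6) = 1/((-91 - 33 + 83*(-1/33)) - 6) = 1/((-91 - 33 - 83/33) - 6) = 1/(-4175/33 - 6) = 1/(-4373/33) = -33/4373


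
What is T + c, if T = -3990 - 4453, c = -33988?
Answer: -42431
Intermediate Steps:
T = -8443
T + c = -8443 - 33988 = -42431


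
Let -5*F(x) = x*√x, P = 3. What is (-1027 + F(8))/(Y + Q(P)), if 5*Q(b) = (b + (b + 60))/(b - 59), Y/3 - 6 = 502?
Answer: -143780/213327 - 448*√2/213327 ≈ -0.67696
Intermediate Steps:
Y = 1524 (Y = 18 + 3*502 = 18 + 1506 = 1524)
Q(b) = (60 + 2*b)/(5*(-59 + b)) (Q(b) = ((b + (b + 60))/(b - 59))/5 = ((b + (60 + b))/(-59 + b))/5 = ((60 + 2*b)/(-59 + b))/5 = (60 + 2*b)/(5*(-59 + b)))
F(x) = -x^(3/2)/5 (F(x) = -x*√x/5 = -x^(3/2)/5)
(-1027 + F(8))/(Y + Q(P)) = (-1027 - 16*√2/5)/(1524 + 2*(30 + 3)/(5*(-59 + 3))) = (-1027 - 16*√2/5)/(1524 + (⅖)*33/(-56)) = (-1027 - 16*√2/5)/(1524 + (⅖)*(-1/56)*33) = (-1027 - 16*√2/5)/(1524 - 33/140) = (-1027 - 16*√2/5)/(213327/140) = (-1027 - 16*√2/5)*(140/213327) = -143780/213327 - 448*√2/213327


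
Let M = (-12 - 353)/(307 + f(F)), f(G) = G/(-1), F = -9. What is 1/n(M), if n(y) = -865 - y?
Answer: -316/272975 ≈ -0.0011576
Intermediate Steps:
f(G) = -G (f(G) = G*(-1) = -G)
M = -365/316 (M = (-12 - 353)/(307 - 1*(-9)) = -365/(307 + 9) = -365/316 ≈ -1.1551)
1/n(M) = 1/(-865 - 1*(-365/316)) = 1/(-865 + 365/316) = 1/(-272975/316) = -316/272975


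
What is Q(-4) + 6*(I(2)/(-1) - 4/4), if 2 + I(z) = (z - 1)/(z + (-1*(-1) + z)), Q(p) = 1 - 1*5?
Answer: 4/5 ≈ 0.80000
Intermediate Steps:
Q(p) = -4 (Q(p) = 1 - 5 = -4)
I(z) = -2 + (-1 + z)/(1 + 2*z) (I(z) = -2 + (z - 1)/(z + (-1*(-1) + z)) = -2 + (-1 + z)/(z + (1 + z)) = -2 + (-1 + z)/(1 + 2*z))
Q(-4) + 6*(I(2)/(-1) - 4/4) = -4 + 6*((3*(-1 - 1*2)/(1 + 2*2))/(-1) - 4/4) = -4 + 6*((3*(-1 - 2)/(1 + 4))*(-1) - 4*1/4) = -4 + 6*((3*(-3)/5)*(-1) - 1) = -4 + 6*((3*(1/5)*(-3))*(-1) - 1) = -4 + 6*(-9/5*(-1) - 1) = -4 + 6*(9/5 - 1) = -4 + 6*(4/5) = -4 + 24/5 = 4/5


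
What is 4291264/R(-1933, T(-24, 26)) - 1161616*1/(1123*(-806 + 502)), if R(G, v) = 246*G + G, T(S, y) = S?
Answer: -2994698943/536177473 ≈ -5.5853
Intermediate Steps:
R(G, v) = 247*G
4291264/R(-1933, T(-24, 26)) - 1161616*1/(1123*(-806 + 502)) = 4291264/((247*(-1933))) - 1161616*1/(1123*(-806 + 502)) = 4291264/(-477451) - 1161616/(1123*(-304)) = 4291264*(-1/477451) - 1161616/(-341392) = -225856/25129 - 1161616*(-1/341392) = -225856/25129 + 72601/21337 = -2994698943/536177473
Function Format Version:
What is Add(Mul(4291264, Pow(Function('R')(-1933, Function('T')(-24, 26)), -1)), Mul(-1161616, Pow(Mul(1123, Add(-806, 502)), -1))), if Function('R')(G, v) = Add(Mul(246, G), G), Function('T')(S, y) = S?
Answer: Rational(-2994698943, 536177473) ≈ -5.5853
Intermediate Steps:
Function('R')(G, v) = Mul(247, G)
Add(Mul(4291264, Pow(Function('R')(-1933, Function('T')(-24, 26)), -1)), Mul(-1161616, Pow(Mul(1123, Add(-806, 502)), -1))) = Add(Mul(4291264, Pow(Mul(247, -1933), -1)), Mul(-1161616, Pow(Mul(1123, Add(-806, 502)), -1))) = Add(Mul(4291264, Pow(-477451, -1)), Mul(-1161616, Pow(Mul(1123, -304), -1))) = Add(Mul(4291264, Rational(-1, 477451)), Mul(-1161616, Pow(-341392, -1))) = Add(Rational(-225856, 25129), Mul(-1161616, Rational(-1, 341392))) = Add(Rational(-225856, 25129), Rational(72601, 21337)) = Rational(-2994698943, 536177473)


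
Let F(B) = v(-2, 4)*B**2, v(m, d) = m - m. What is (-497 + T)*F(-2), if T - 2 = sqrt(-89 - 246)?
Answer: 0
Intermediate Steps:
v(m, d) = 0
T = 2 + I*sqrt(335) (T = 2 + sqrt(-89 - 246) = 2 + sqrt(-335) = 2 + I*sqrt(335) ≈ 2.0 + 18.303*I)
F(B) = 0 (F(B) = 0*B**2 = 0)
(-497 + T)*F(-2) = (-497 + (2 + I*sqrt(335)))*0 = (-495 + I*sqrt(335))*0 = 0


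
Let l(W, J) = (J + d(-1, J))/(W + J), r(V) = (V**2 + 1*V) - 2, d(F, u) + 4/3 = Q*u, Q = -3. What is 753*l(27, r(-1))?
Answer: 2008/25 ≈ 80.320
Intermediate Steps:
d(F, u) = -4/3 - 3*u
r(V) = -2 + V + V**2 (r(V) = (V**2 + V) - 2 = (V + V**2) - 2 = -2 + V + V**2)
l(W, J) = (-4/3 - 2*J)/(J + W) (l(W, J) = (J + (-4/3 - 3*J))/(W + J) = (-4/3 - 2*J)/(J + W))
753*l(27, r(-1)) = 753*((-4/3 - 2*(-2 - 1 + (-1)**2))/((-2 - 1 + (-1)**2) + 27)) = 753*((-4/3 - 2*(-2 - 1 + 1))/((-2 - 1 + 1) + 27)) = 753*((-4/3 - 2*(-2))/(-2 + 27)) = 753*((-4/3 + 4)/25) = 753*((1/25)*(8/3)) = 753*(8/75) = 2008/25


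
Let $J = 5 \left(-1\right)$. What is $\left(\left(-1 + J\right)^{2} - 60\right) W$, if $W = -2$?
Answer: $48$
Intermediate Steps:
$J = -5$
$\left(\left(-1 + J\right)^{2} - 60\right) W = \left(\left(-1 - 5\right)^{2} - 60\right) \left(-2\right) = \left(\left(-6\right)^{2} - 60\right) \left(-2\right) = \left(36 - 60\right) \left(-2\right) = \left(-24\right) \left(-2\right) = 48$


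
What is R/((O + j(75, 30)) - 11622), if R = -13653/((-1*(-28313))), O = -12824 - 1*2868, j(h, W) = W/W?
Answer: 13653/773312969 ≈ 1.7655e-5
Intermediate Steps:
j(h, W) = 1
O = -15692 (O = -12824 - 2868 = -15692)
R = -13653/28313 ≈ -0.48222
R/((O + j(75, 30)) - 11622) = -13653/(28313*((-15692 + 1) - 11622)) = -13653/(28313*(-15691 - 11622)) = -13653/28313/(-27313) = -13653/28313*(-1/27313) = 13653/773312969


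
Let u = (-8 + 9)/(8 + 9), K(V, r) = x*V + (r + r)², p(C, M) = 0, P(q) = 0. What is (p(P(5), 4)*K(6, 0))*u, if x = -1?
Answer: 0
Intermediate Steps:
K(V, r) = -V + 4*r² (K(V, r) = -V + (r + r)² = -V + (2*r)² = -V + 4*r²)
u = 1/17 ≈ 0.058824
(p(P(5), 4)*K(6, 0))*u = (0*(-1*6 + 4*0²))*(1/17) = (0*(-6 + 4*0))*(1/17) = (0*(-6 + 0))*(1/17) = (0*(-6))*(1/17) = 0*(1/17) = 0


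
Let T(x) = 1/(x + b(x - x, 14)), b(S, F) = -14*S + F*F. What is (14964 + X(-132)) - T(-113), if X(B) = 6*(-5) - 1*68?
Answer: 1233877/83 ≈ 14866.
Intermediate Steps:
X(B) = -98 (X(B) = -30 - 68 = -98)
b(S, F) = F² - 14*S (b(S, F) = -14*S + F² = F² - 14*S)
T(x) = 1/(196 + x) (T(x) = 1/(x + (14² - 14*(x - x))) = 1/(x + (196 - 14*0)) = 1/(x + (196 + 0)) = 1/(x + 196) = 1/(196 + x))
(14964 + X(-132)) - T(-113) = (14964 - 98) - 1/(196 - 113) = 14866 - 1/83 = 1233877/83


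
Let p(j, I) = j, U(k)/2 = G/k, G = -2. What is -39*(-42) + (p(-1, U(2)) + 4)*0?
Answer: 1638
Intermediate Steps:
U(k) = -4/k (U(k) = 2*(-2/k) = -4/k)
-39*(-42) + (p(-1, U(2)) + 4)*0 = -39*(-42) + (-1 + 4)*0 = 1638 + 3*0 = 1638 + 0 = 1638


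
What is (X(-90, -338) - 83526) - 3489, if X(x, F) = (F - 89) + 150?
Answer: -87292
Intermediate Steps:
X(x, F) = 61 + F (X(x, F) = (-89 + F) + 150 = 61 + F)
(X(-90, -338) - 83526) - 3489 = ((61 - 338) - 83526) - 3489 = (-277 - 83526) - 3489 = -83803 - 3489 = -87292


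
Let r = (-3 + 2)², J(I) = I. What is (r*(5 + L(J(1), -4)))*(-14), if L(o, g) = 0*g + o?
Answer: -84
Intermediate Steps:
L(o, g) = o (L(o, g) = 0 + o = o)
r = 1 (r = (-1)² = 1)
(r*(5 + L(J(1), -4)))*(-14) = (1*(5 + 1))*(-14) = (1*6)*(-14) = 6*(-14) = -84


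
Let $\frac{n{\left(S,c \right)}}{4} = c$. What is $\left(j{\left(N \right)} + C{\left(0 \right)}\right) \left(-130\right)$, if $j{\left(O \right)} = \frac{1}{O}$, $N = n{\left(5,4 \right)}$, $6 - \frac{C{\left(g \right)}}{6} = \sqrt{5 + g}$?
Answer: $- \frac{37505}{8} + 780 \sqrt{5} \approx -2944.0$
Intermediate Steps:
$n{\left(S,c \right)} = 4 c$
$C{\left(g \right)} = 36 - 6 \sqrt{5 + g}$
$N = 16$ ($N = 4 \cdot 4 = 16$)
$\left(j{\left(N \right)} + C{\left(0 \right)}\right) \left(-130\right) = \left(\frac{1}{16} + \left(36 - 6 \sqrt{5 + 0}\right)\right) \left(-130\right) = \left(\frac{1}{16} + \left(36 - 6 \sqrt{5}\right)\right) \left(-130\right) = \left(\frac{577}{16} - 6 \sqrt{5}\right) \left(-130\right) = - \frac{37505}{8} + 780 \sqrt{5}$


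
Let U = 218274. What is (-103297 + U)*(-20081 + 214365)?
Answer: 22338191468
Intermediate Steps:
(-103297 + U)*(-20081 + 214365) = (-103297 + 218274)*(-20081 + 214365) = 114977*194284 = 22338191468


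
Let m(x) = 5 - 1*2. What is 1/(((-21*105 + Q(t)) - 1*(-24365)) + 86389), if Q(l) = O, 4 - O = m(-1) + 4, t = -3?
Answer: 1/108546 ≈ 9.2127e-6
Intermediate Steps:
m(x) = 3 (m(x) = 5 - 2 = 3)
O = -3 (O = 4 - (3 + 4) = 4 - 1*7 = 4 - 7 = -3)
Q(l) = -3
1/(((-21*105 + Q(t)) - 1*(-24365)) + 86389) = 1/(((-21*105 - 3) - 1*(-24365)) + 86389) = 1/(((-2205 - 3) + 24365) + 86389) = 1/((-2208 + 24365) + 86389) = 1/(22157 + 86389) = 1/108546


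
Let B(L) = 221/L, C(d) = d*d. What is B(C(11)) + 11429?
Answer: 1383130/121 ≈ 11431.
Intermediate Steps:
C(d) = d²
B(C(11)) + 11429 = 221/(11²) + 11429 = 221/121 + 11429 = 1383130/121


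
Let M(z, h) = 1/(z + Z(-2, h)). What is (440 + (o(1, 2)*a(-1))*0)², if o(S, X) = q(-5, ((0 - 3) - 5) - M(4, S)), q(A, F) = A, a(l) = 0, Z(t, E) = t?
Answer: 193600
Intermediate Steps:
M(z, h) = 1/(-2 + z) (M(z, h) = 1/(z - 2) = 1/(-2 + z))
o(S, X) = -5
(440 + (o(1, 2)*a(-1))*0)² = (440 - 5*0*0)² = (440 + 0*0)² = (440 + 0)² = 440² = 193600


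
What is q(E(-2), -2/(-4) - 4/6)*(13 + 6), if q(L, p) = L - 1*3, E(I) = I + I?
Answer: -133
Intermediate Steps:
E(I) = 2*I
q(L, p) = -3 + L (q(L, p) = L - 3 = -3 + L)
q(E(-2), -2/(-4) - 4/6)*(13 + 6) = (-3 + 2*(-2))*(13 + 6) = (-3 - 4)*19 = -7*19 = -133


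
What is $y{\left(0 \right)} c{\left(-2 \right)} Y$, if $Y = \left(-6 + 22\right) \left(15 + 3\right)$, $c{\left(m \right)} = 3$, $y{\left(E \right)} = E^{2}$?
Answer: $0$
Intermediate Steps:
$Y = 288$ ($Y = 16 \cdot 18 = 288$)
$y{\left(0 \right)} c{\left(-2 \right)} Y = 0^{2} \cdot 3 \cdot 288 = 0 \cdot 3 \cdot 288 = 0 \cdot 288 = 0$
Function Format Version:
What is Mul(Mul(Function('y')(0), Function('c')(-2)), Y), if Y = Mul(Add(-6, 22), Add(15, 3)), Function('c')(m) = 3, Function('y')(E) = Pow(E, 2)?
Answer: 0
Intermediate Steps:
Y = 288 (Y = Mul(16, 18) = 288)
Mul(Mul(Function('y')(0), Function('c')(-2)), Y) = Mul(Mul(Pow(0, 2), 3), 288) = Mul(Mul(0, 3), 288) = Mul(0, 288) = 0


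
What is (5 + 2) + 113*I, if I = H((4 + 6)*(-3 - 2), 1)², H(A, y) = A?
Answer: 282507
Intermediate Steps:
I = 2500 (I = ((4 + 6)*(-3 - 2))² = (10*(-5))² = (-50)² = 2500)
(5 + 2) + 113*I = (5 + 2) + 113*2500 = 7 + 282500 = 282507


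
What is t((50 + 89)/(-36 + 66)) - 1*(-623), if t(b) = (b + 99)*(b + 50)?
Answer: 5656351/900 ≈ 6284.8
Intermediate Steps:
t(b) = (50 + b)*(99 + b) (t(b) = (99 + b)*(50 + b) = (50 + b)*(99 + b))
t((50 + 89)/(-36 + 66)) - 1*(-623) = (4950 + ((50 + 89)/(-36 + 66))**2 + 149*((50 + 89)/(-36 + 66))) - 1*(-623) = (4950 + (139/30)**2 + 149*(139/30)) + 623 = (4950 + 19321/900 + 20711/30) + 623 = 5095651/900 + 623 = 5656351/900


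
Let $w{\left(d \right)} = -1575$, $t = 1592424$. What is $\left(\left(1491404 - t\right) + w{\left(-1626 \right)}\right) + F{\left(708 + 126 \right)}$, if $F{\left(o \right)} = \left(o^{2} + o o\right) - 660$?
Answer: $1287857$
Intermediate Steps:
$F{\left(o \right)} = -660 + 2 o^{2}$ ($F{\left(o \right)} = \left(o^{2} + o^{2}\right) - 660 = 2 o^{2} - 660 = -660 + 2 o^{2}$)
$\left(\left(1491404 - t\right) + w{\left(-1626 \right)}\right) + F{\left(708 + 126 \right)} = \left(\left(1491404 - 1592424\right) - 1575\right) - \left(660 - 2 \left(708 + 126\right)^{2}\right) = \left(\left(1491404 - 1592424\right) - 1575\right) - \left(660 - 2 \cdot 834^{2}\right) = \left(-101020 - 1575\right) + \left(-660 + 2 \cdot 695556\right) = -102595 + \left(-660 + 1391112\right) = -102595 + 1390452 = 1287857$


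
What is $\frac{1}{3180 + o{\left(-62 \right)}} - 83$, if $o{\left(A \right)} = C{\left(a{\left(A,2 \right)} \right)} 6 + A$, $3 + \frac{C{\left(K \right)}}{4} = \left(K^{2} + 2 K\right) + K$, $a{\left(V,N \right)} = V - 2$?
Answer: $- \frac{8029585}{96742} \approx -83.0$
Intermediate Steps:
$a{\left(V,N \right)} = -2 + V$
$C{\left(K \right)} = -12 + 4 K^{2} + 12 K$ ($C{\left(K \right)} = -12 + 4 \left(\left(K^{2} + 2 K\right) + K\right) = -12 + 4 \left(K^{2} + 3 K\right) = -12 + \left(4 K^{2} + 12 K\right) = -12 + 4 K^{2} + 12 K$)
$o{\left(A \right)} = -216 + 24 \left(-2 + A\right)^{2} + 73 A$ ($o{\left(A \right)} = \left(-12 + 4 \left(-2 + A\right)^{2} + 12 \left(-2 + A\right)\right) 6 + A = \left(-12 + 4 \left(-2 + A\right)^{2} + \left(-24 + 12 A\right)\right) 6 + A = \left(-36 + 4 \left(-2 + A\right)^{2} + 12 A\right) 6 + A = \left(-216 + 24 \left(-2 + A\right)^{2} + 72 A\right) + A = -216 + 24 \left(-2 + A\right)^{2} + 73 A$)
$\frac{1}{3180 + o{\left(-62 \right)}} - 83 = \frac{1}{3180 - \left(-1306 - 92256\right)} - 83 = \frac{1}{3180 + \left(-120 + 1426 + 24 \cdot 3844\right)} - 83 = \frac{1}{3180 + \left(-120 + 1426 + 92256\right)} - 83 = \frac{1}{3180 + 93562} - 83 = \frac{1}{96742} - 83 = - \frac{8029585}{96742}$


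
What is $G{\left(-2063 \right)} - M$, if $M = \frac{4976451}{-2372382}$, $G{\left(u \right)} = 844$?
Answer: $\frac{74343217}{87866} \approx 846.1$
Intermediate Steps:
$M = - \frac{184313}{87866}$ ($M = 4976451 \left(- \frac{1}{2372382}\right) = - \frac{184313}{87866} \approx -2.0977$)
$G{\left(-2063 \right)} - M = 844 - - \frac{184313}{87866} = 844 + \frac{184313}{87866} = \frac{74343217}{87866}$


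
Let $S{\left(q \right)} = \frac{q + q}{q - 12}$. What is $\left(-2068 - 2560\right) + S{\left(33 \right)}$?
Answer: $- \frac{32374}{7} \approx -4624.9$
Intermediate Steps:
$S{\left(q \right)} = \frac{2 q}{-12 + q}$
$\left(-2068 - 2560\right) + S{\left(33 \right)} = \left(-2068 - 2560\right) + 2 \cdot 33 \frac{1}{-12 + 33} = -4628 + 2 \cdot 33 \cdot \frac{1}{21} = -4628 + \frac{22}{7} = - \frac{32374}{7}$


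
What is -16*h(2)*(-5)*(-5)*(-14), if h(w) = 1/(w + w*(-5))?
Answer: -700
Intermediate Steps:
h(w) = -1/(4*w) (h(w) = 1/(w - 5*w) = 1/(-4*w) = -1/(4*w))
-16*h(2)*(-5)*(-5)*(-14) = -16*-¼/2*(-5)*(-5)*(-14) = -16*-¼*½*(-5)*(-5)*(-14) = -16*(-⅛*(-5))*(-5)*(-14) = -10*(-5)*(-14) = -16*(-25/8)*(-14) = 50*(-14) = -700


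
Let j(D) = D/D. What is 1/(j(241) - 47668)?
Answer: -1/47667 ≈ -2.0979e-5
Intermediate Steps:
j(D) = 1
1/(j(241) - 47668) = 1/(1 - 47668) = 1/(-47667) = -1/47667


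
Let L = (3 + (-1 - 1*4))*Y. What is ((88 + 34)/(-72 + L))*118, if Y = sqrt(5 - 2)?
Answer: -86376/431 + 7198*sqrt(3)/1293 ≈ -190.77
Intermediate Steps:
Y = sqrt(3) ≈ 1.7320
L = -2*sqrt(3) (L = (3 + (-1 - 1*4))*sqrt(3) = (3 + (-1 - 4))*sqrt(3) = (3 - 5)*sqrt(3) = -2*sqrt(3) ≈ -3.4641)
((88 + 34)/(-72 + L))*118 = ((88 + 34)/(-72 - 2*sqrt(3)))*118 = (122/(-72 - 2*sqrt(3)))*118 = 14396/(-72 - 2*sqrt(3))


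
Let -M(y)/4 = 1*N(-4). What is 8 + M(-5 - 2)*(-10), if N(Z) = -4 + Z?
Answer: -312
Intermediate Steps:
M(y) = 32 (M(y) = -4*(-4 - 4) = -4*(-8) = 32)
8 + M(-5 - 2)*(-10) = 8 + 32*(-10) = 8 - 320 = -312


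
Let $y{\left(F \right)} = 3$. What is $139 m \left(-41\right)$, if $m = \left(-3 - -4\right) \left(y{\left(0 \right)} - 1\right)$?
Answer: $-11398$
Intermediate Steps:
$m = 2$ ($m = \left(-3 - -4\right) \left(3 - 1\right) = \left(-3 + 4\right) 2 = 1 \cdot 2 = 2$)
$139 m \left(-41\right) = 139 \cdot 2 \left(-41\right) = 278 \left(-41\right) = -11398$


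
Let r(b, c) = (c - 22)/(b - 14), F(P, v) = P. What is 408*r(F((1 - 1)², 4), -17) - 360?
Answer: 5436/7 ≈ 776.57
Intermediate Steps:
r(b, c) = (-22 + c)/(-14 + b)
408*r(F((1 - 1)², 4), -17) - 360 = 408*((-22 - 17)/(-14 + (1 - 1)²)) - 360 = 408*(-39/(-14 + 0²)) - 360 = 408*(-39/(-14 + 0)) - 360 = 408*(-39/(-14)) - 360 = 408*(-1/14*(-39)) - 360 = 408*(39/14) - 360 = 7956/7 - 360 = 5436/7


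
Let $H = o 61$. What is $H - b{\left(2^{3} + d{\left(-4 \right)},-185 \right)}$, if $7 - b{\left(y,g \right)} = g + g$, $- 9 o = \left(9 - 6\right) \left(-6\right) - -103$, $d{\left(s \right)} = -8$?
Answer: $- \frac{8578}{9} \approx -953.11$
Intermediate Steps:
$o = - \frac{85}{9}$ ($o = - \frac{\left(9 - 6\right) \left(-6\right) - -103}{9} = - \frac{3 \left(-6\right) + 103}{9} = - \frac{-18 + 103}{9} = \left(- \frac{1}{9}\right) 85 = - \frac{85}{9} \approx -9.4444$)
$b{\left(y,g \right)} = 7 - 2 g$ ($b{\left(y,g \right)} = 7 - \left(g + g\right) = 7 - 2 g$)
$H = - \frac{5185}{9}$ ($H = \left(- \frac{85}{9}\right) 61 = - \frac{5185}{9} \approx -576.11$)
$H - b{\left(2^{3} + d{\left(-4 \right)},-185 \right)} = - \frac{5185}{9} - \left(7 - -370\right) = - \frac{5185}{9} - \left(7 + 370\right) = - \frac{5185}{9} - 377 = - \frac{8578}{9}$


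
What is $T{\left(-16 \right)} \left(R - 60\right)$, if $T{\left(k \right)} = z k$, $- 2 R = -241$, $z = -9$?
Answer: $8712$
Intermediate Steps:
$R = \frac{241}{2}$ ($R = \left(- \frac{1}{2}\right) \left(-241\right) = \frac{241}{2} \approx 120.5$)
$T{\left(k \right)} = - 9 k$
$T{\left(-16 \right)} \left(R - 60\right) = \left(-9\right) \left(-16\right) \left(\frac{241}{2} - 60\right) = 144 \cdot \frac{121}{2} = 8712$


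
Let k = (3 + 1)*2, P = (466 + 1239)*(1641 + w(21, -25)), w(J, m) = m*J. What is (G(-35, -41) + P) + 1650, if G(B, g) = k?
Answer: 1904438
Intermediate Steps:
w(J, m) = J*m
P = 1902780 (P = (466 + 1239)*(1641 + 21*(-25)) = 1705*(1641 - 525) = 1705*1116 = 1902780)
k = 8 (k = 4*2 = 8)
G(B, g) = 8
(G(-35, -41) + P) + 1650 = (8 + 1902780) + 1650 = 1902788 + 1650 = 1904438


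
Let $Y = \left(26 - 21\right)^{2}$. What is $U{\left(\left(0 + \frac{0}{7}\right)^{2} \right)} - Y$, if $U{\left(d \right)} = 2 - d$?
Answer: $-23$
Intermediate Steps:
$Y = 25$ ($Y = 5^{2} = 25$)
$U{\left(\left(0 + \frac{0}{7}\right)^{2} \right)} - Y = \left(2 - \left(0 + \frac{0}{7}\right)^{2}\right) - 25 = \left(2 - \left(0 + 0 \cdot \frac{1}{7}\right)^{2}\right) - 25 = \left(2 - \left(0 + 0\right)^{2}\right) - 25 = \left(2 - 0^{2}\right) - 25 = \left(2 - 0\right) - 25 = \left(2 + 0\right) - 25 = 2 - 25 = -23$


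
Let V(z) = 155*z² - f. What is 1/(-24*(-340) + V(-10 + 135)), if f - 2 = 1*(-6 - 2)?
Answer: 1/2430041 ≈ 4.1152e-7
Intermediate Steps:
f = -6 (f = 2 + 1*(-6 - 2) = 2 + 1*(-8) = 2 - 8 = -6)
V(z) = 6 + 155*z² (V(z) = 155*z² - 1*(-6) = 155*z² + 6 = 6 + 155*z²)
1/(-24*(-340) + V(-10 + 135)) = 1/(-24*(-340) + (6 + 155*(-10 + 135)²)) = 1/(8160 + (6 + 155*125²)) = 1/(8160 + (6 + 155*15625)) = 1/(8160 + (6 + 2421875)) = 1/(8160 + 2421881) = 1/2430041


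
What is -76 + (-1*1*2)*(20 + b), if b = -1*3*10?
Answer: -56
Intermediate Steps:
b = -30 (b = -3*10 = -30)
-76 + (-1*1*2)*(20 + b) = -76 + (-1*1*2)*(20 - 30) = -76 - 1*2*(-10) = -76 - 2*(-10) = -76 + 20 = -56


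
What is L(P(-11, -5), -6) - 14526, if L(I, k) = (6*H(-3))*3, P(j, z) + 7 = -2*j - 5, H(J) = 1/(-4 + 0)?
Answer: -29061/2 ≈ -14531.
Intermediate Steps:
H(J) = -¼ (H(J) = 1/(-4) = -¼)
P(j, z) = -12 - 2*j (P(j, z) = -7 + (-2*j - 5) = -7 + (-5 - 2*j) = -12 - 2*j)
L(I, k) = -9/2 (L(I, k) = (6*(-¼))*3 = -3/2*3 = -9/2)
L(P(-11, -5), -6) - 14526 = -9/2 - 14526 = -29061/2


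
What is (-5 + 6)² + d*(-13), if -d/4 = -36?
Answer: -1871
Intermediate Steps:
d = 144 (d = -4*(-36) = 144)
(-5 + 6)² + d*(-13) = (-5 + 6)² + 144*(-13) = 1² - 1872 = 1 - 1872 = -1871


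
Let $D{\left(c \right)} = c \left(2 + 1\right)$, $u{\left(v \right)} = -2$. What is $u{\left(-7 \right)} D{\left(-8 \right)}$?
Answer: $48$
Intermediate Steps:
$D{\left(c \right)} = 3 c$ ($D{\left(c \right)} = c 3 = 3 c$)
$u{\left(-7 \right)} D{\left(-8 \right)} = - 2 \cdot 3 \left(-8\right) = \left(-2\right) \left(-24\right) = 48$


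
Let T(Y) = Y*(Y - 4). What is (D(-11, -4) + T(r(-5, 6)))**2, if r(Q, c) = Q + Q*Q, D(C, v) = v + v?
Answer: 97344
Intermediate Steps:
D(C, v) = 2*v
r(Q, c) = Q + Q**2
T(Y) = Y*(-4 + Y)
(D(-11, -4) + T(r(-5, 6)))**2 = (2*(-4) + (-5*(1 - 5))*(-4 - 5*(1 - 5)))**2 = (-8 + (-5*(-4))*(-4 - 5*(-4)))**2 = (-8 + 20*(-4 + 20))**2 = (-8 + 20*16)**2 = (-8 + 320)**2 = 312**2 = 97344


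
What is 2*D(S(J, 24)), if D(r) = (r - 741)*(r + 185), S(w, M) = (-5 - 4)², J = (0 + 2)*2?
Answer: -351120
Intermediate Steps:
J = 4 (J = 2*2 = 4)
S(w, M) = 81 (S(w, M) = (-9)² = 81)
D(r) = (-741 + r)*(185 + r)
2*D(S(J, 24)) = 2*(-137085 + 81² - 556*81) = 2*(-137085 + 6561 - 45036) = 2*(-175560) = -351120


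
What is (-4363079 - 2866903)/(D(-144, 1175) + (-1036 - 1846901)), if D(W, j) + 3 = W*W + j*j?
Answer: 7229982/446579 ≈ 16.190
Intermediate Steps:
D(W, j) = -3 + W² + j² (D(W, j) = -3 + (W*W + j*j) = -3 + (W² + j²) = -3 + W² + j²)
(-4363079 - 2866903)/(D(-144, 1175) + (-1036 - 1846901)) = (-4363079 - 2866903)/((-3 + (-144)² + 1175²) + (-1036 - 1846901)) = -7229982/((-3 + 20736 + 1380625) - 1847937) = -7229982/(1401358 - 1847937) = -7229982/(-446579) = -7229982*(-1/446579) = 7229982/446579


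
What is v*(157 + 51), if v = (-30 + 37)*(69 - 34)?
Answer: 50960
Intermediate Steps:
v = 245 (v = 7*35 = 245)
v*(157 + 51) = 245*(157 + 51) = 245*208 = 50960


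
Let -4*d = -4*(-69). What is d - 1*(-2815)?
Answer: 2746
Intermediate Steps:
d = -69 (d = -(-1)*(-69) = -¼*276 = -69)
d - 1*(-2815) = -69 - 1*(-2815) = -69 + 2815 = 2746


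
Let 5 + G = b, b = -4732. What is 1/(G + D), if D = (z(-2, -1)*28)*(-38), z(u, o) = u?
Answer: -1/2609 ≈ -0.00038329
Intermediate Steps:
G = -4737 (G = -5 - 4732 = -4737)
D = 2128 (D = -2*28*(-38) = -56*(-38) = 2128)
1/(G + D) = 1/(-4737 + 2128) = 1/(-2609) = -1/2609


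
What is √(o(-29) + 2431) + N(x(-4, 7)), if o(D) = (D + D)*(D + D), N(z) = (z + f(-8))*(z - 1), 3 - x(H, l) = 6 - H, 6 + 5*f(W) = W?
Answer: 392/5 + √5795 ≈ 154.52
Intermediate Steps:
f(W) = -6/5 + W/5
x(H, l) = -3 + H (x(H, l) = 3 - (6 - H) = 3 + (-6 + H) = -3 + H)
N(z) = (-1 + z)*(-14/5 + z) (N(z) = (z + (-6/5 + (⅕)*(-8)))*(z - 1) = (z + (-6/5 - 8/5))*(-1 + z) = (z - 14/5)*(-1 + z) = (-14/5 + z)*(-1 + z) = (-1 + z)*(-14/5 + z))
o(D) = 4*D² (o(D) = (2*D)*(2*D) = 4*D²)
√(o(-29) + 2431) + N(x(-4, 7)) = √(4*(-29)² + 2431) + (14/5 + (-3 - 4)² - 19*(-3 - 4)/5) = √(4*841 + 2431) + (14/5 + (-7)² - 19/5*(-7)) = √(3364 + 2431) + (14/5 + 49 + 133/5) = √5795 + 392/5 = 392/5 + √5795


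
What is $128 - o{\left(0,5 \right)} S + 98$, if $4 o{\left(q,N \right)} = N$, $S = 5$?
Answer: $-702$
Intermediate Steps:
$o{\left(q,N \right)} = \frac{N}{4}$
$128 - o{\left(0,5 \right)} S + 98 = 128 - \frac{5}{4} \cdot 5 + 98 = 128 \left(-1\right) \frac{5}{4} \cdot 5 + 98 = 128 \left(\left(- \frac{5}{4}\right) 5\right) + 98 = 128 \left(- \frac{25}{4}\right) + 98 = -800 + 98 = -702$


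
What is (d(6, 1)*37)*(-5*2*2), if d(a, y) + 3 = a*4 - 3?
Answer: -13320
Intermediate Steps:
d(a, y) = -6 + 4*a (d(a, y) = -3 + (a*4 - 3) = -3 + (4*a - 3) = -3 + (-3 + 4*a) = -6 + 4*a)
(d(6, 1)*37)*(-5*2*2) = ((-6 + 4*6)*37)*(-5*2*2) = ((-6 + 24)*37)*(-10*2) = (18*37)*(-20) = 666*(-20) = -13320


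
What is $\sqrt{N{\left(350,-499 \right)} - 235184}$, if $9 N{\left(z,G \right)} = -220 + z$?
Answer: $\frac{i \sqrt{2116526}}{3} \approx 484.94 i$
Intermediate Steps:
$N{\left(z,G \right)} = - \frac{220}{9} + \frac{z}{9}$ ($N{\left(z,G \right)} = \frac{-220 + z}{9} = - \frac{220}{9} + \frac{z}{9}$)
$\sqrt{N{\left(350,-499 \right)} - 235184} = \sqrt{\left(- \frac{220}{9} + \frac{1}{9} \cdot 350\right) - 235184} = \sqrt{\left(- \frac{220}{9} + \frac{350}{9}\right) - 235184} = \sqrt{\frac{130}{9} - 235184} = \sqrt{- \frac{2116526}{9}} = \frac{i \sqrt{2116526}}{3}$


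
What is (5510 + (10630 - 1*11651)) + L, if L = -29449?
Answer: -24960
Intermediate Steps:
(5510 + (10630 - 1*11651)) + L = (5510 + (10630 - 1*11651)) - 29449 = (5510 + (10630 - 11651)) - 29449 = (5510 - 1021) - 29449 = 4489 - 29449 = -24960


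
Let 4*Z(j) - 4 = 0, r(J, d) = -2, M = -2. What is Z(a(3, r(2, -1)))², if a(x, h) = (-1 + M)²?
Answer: 1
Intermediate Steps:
a(x, h) = 9 (a(x, h) = (-1 - 2)² = (-3)² = 9)
Z(j) = 1 (Z(j) = 1 + (¼)*0 = 1 + 0 = 1)
Z(a(3, r(2, -1)))² = 1² = 1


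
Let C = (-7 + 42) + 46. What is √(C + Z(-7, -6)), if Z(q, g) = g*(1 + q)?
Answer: 3*√13 ≈ 10.817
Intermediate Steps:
C = 81 (C = 35 + 46 = 81)
√(C + Z(-7, -6)) = √(81 - 6*(1 - 7)) = √(81 - 6*(-6)) = √(81 + 36) = √117 = 3*√13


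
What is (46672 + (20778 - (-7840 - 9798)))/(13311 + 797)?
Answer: 21272/3527 ≈ 6.0312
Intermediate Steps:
(46672 + (20778 - (-7840 - 9798)))/(13311 + 797) = (46672 + (20778 - 1*(-17638)))/14108 = (46672 + (20778 + 17638))*(1/14108) = (46672 + 38416)*(1/14108) = 85088*(1/14108) = 21272/3527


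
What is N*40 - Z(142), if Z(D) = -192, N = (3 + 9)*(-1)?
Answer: -288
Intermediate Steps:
N = -12 (N = 12*(-1) = -12)
N*40 - Z(142) = -12*40 - 1*(-192) = -480 + 192 = -288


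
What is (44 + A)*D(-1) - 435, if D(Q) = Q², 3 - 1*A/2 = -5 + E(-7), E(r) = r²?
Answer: -473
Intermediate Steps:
A = -82 (A = 6 - 2*(-5 + (-7)²) = 6 - 2*(-5 + 49) = 6 - 2*44 = 6 - 88 = -82)
(44 + A)*D(-1) - 435 = (44 - 82)*(-1)² - 435 = -38*1 - 435 = -38 - 435 = -473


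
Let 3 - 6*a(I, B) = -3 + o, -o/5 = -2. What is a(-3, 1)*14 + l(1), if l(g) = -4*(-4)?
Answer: 20/3 ≈ 6.6667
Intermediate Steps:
o = 10 (o = -5*(-2) = 10)
l(g) = 16
a(I, B) = -⅔ (a(I, B) = ½ - (-3 + 10)/6 = ½ - ⅙*7 = ½ - 7/6 = -⅔)
a(-3, 1)*14 + l(1) = -⅔*14 + 16 = -28/3 + 16 = 20/3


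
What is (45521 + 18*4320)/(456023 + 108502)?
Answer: 123281/564525 ≈ 0.21838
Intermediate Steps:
(45521 + 18*4320)/(456023 + 108502) = (45521 + 77760)/564525 = 123281*(1/564525) = 123281/564525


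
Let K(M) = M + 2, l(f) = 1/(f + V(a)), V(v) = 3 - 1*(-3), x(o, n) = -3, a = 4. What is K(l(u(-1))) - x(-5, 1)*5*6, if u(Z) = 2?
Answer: 737/8 ≈ 92.125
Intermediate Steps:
V(v) = 6 (V(v) = 3 + 3 = 6)
l(f) = 1/(6 + f) (l(f) = 1/(f + 6) = 1/(6 + f))
K(M) = 2 + M
K(l(u(-1))) - x(-5, 1)*5*6 = (2 + 1/(6 + 2)) - (-3*5)*6 = (2 + 1/8) - (-15)*6 = (2 + ⅛) - 1*(-90) = 17/8 + 90 = 737/8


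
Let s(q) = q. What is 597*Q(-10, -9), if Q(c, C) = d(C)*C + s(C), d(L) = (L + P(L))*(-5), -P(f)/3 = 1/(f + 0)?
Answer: -238203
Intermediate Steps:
P(f) = -3/f (P(f) = -3/(f + 0) = -3/f)
d(L) = -5*L + 15/L (d(L) = (L - 3/L)*(-5) = -5*L + 15/L)
Q(c, C) = C + C*(-5*C + 15/C) (Q(c, C) = (-5*C + 15/C)*C + C = C*(-5*C + 15/C) + C = C + C*(-5*C + 15/C))
597*Q(-10, -9) = 597*(15 - 9 - 5*(-9)²) = 597*(15 - 9 - 5*81) = 597*(15 - 9 - 405) = 597*(-399) = -238203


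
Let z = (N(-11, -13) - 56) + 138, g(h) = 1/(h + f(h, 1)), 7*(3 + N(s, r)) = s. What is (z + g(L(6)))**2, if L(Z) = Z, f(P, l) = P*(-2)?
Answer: 10530025/1764 ≈ 5969.4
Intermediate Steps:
f(P, l) = -2*P
N(s, r) = -3 + s/7
g(h) = -1/h (g(h) = 1/(h - 2*h) = 1/(-h) = -1/h)
z = 542/7 (z = ((-3 + (1/7)*(-11)) - 56) + 138 = ((-3 - 11/7) - 56) + 138 = (-32/7 - 56) + 138 = -424/7 + 138 = 542/7 ≈ 77.429)
(z + g(L(6)))**2 = (542/7 - 1/6)**2 = (3245/42)**2 = 10530025/1764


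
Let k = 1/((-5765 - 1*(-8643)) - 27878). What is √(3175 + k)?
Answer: √793749990/500 ≈ 56.347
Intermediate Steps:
k = -1/25000 (k = 1/((-5765 + 8643) - 27878) = 1/(2878 - 27878) = 1/(-25000) = -1/25000 ≈ -4.0000e-5)
√(3175 + k) = √(3175 - 1/25000) = √(79374999/25000) = √793749990/500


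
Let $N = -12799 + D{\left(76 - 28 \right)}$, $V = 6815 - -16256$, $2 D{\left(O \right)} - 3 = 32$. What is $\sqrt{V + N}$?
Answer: $\frac{\sqrt{41158}}{2} \approx 101.44$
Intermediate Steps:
$D{\left(O \right)} = \frac{35}{2}$ ($D{\left(O \right)} = \frac{3}{2} + \frac{1}{2} \cdot 32 = \frac{3}{2} + 16 = \frac{35}{2}$)
$V = 23071$ ($V = 6815 + 16256 = 23071$)
$N = - \frac{25563}{2}$ ($N = -12799 + \frac{35}{2} = - \frac{25563}{2} \approx -12782.0$)
$\sqrt{V + N} = \sqrt{23071 - \frac{25563}{2}} = \sqrt{\frac{20579}{2}} = \frac{\sqrt{41158}}{2}$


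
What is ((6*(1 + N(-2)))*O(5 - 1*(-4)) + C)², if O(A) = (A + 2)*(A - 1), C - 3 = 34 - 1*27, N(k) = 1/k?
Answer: 75076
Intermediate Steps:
C = 10 (C = 3 + (34 - 1*27) = 3 + (34 - 27) = 3 + 7 = 10)
O(A) = (-1 + A)*(2 + A) (O(A) = (2 + A)*(-1 + A) = (-1 + A)*(2 + A))
((6*(1 + N(-2)))*O(5 - 1*(-4)) + C)² = ((6*(1 + 1/(-2)))*(-2 + (5 - 1*(-4)) + (5 - 1*(-4))²) + 10)² = ((6*(1 - ½))*(-2 + (5 + 4) + (5 + 4)²) + 10)² = ((6*(½))*(-2 + 9 + 9²) + 10)² = (3*(-2 + 9 + 81) + 10)² = (3*88 + 10)² = (264 + 10)² = 274² = 75076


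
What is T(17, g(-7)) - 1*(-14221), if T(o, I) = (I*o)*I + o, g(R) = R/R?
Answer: 14255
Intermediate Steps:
g(R) = 1
T(o, I) = o + o*I**2 (T(o, I) = o*I**2 + o = o + o*I**2)
T(17, g(-7)) - 1*(-14221) = 17*(1 + 1**2) - 1*(-14221) = 17*(1 + 1) + 14221 = 17*2 + 14221 = 34 + 14221 = 14255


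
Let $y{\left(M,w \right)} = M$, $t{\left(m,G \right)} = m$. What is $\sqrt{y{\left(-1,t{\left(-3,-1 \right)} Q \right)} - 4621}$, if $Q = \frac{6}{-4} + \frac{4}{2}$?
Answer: $i \sqrt{4622} \approx 67.985 i$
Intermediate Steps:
$Q = \frac{1}{2}$ ($Q = 6 \left(- \frac{1}{4}\right) + 4 \cdot \frac{1}{2} = - \frac{3}{2} + 2 = \frac{1}{2} \approx 0.5$)
$\sqrt{y{\left(-1,t{\left(-3,-1 \right)} Q \right)} - 4621} = \sqrt{-1 - 4621} = \sqrt{-4622} = i \sqrt{4622}$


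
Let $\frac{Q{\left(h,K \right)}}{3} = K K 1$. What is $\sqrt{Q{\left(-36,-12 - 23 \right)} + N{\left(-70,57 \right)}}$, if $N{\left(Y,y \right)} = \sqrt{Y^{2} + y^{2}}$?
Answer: $\sqrt{3675 + \sqrt{8149}} \approx 61.362$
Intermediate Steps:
$Q{\left(h,K \right)} = 3 K^{2}$ ($Q{\left(h,K \right)} = 3 K K 1 = 3 K^{2} \cdot 1 = 3 K^{2}$)
$\sqrt{Q{\left(-36,-12 - 23 \right)} + N{\left(-70,57 \right)}} = \sqrt{3 \left(-12 - 23\right)^{2} + \sqrt{\left(-70\right)^{2} + 57^{2}}} = \sqrt{3 \left(-35\right)^{2} + \sqrt{4900 + 3249}} = \sqrt{3 \cdot 1225 + \sqrt{8149}} = \sqrt{3675 + \sqrt{8149}}$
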